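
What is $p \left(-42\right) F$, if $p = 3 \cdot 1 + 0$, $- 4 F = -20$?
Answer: $-630$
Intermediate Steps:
$F = 5$ ($F = \left(- \frac{1}{4}\right) \left(-20\right) = 5$)
$p = 3$ ($p = 3 + 0 = 3$)
$p \left(-42\right) F = 3 \left(-42\right) 5 = \left(-126\right) 5 = -630$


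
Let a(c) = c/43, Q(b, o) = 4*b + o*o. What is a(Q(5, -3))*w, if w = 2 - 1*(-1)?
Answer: 87/43 ≈ 2.0233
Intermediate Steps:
Q(b, o) = o² + 4*b (Q(b, o) = 4*b + o² = o² + 4*b)
a(c) = c/43 (a(c) = c*(1/43) = c/43)
w = 3 (w = 2 + 1 = 3)
a(Q(5, -3))*w = (((-3)² + 4*5)/43)*3 = ((9 + 20)/43)*3 = ((1/43)*29)*3 = (29/43)*3 = 87/43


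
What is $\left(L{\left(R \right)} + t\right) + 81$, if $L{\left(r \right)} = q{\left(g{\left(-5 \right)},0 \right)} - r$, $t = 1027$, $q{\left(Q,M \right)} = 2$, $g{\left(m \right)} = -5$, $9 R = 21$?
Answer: $\frac{3323}{3} \approx 1107.7$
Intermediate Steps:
$R = \frac{7}{3}$ ($R = \frac{1}{9} \cdot 21 = \frac{7}{3} \approx 2.3333$)
$L{\left(r \right)} = 2 - r$
$\left(L{\left(R \right)} + t\right) + 81 = \left(\left(2 - \frac{7}{3}\right) + 1027\right) + 81 = \left(- \frac{1}{3} + 1027\right) + 81 = \frac{3080}{3} + 81 = \frac{3323}{3}$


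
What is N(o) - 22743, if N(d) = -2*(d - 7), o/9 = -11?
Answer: -22531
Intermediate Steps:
o = -99 (o = 9*(-11) = -99)
N(d) = 14 - 2*d (N(d) = -2*(-7 + d) = 14 - 2*d)
N(o) - 22743 = (14 - 2*(-99)) - 22743 = (14 + 198) - 22743 = 212 - 22743 = -22531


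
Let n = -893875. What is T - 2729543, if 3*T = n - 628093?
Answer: -9710597/3 ≈ -3.2369e+6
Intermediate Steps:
T = -1521968/3 (T = (-893875 - 628093)/3 = (⅓)*(-1521968) = -1521968/3 ≈ -5.0732e+5)
T - 2729543 = -1521968/3 - 2729543 = -9710597/3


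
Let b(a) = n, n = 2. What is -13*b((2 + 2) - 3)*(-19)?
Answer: 494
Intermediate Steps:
b(a) = 2
-13*b((2 + 2) - 3)*(-19) = -13*2*(-19) = -26*(-19) = 494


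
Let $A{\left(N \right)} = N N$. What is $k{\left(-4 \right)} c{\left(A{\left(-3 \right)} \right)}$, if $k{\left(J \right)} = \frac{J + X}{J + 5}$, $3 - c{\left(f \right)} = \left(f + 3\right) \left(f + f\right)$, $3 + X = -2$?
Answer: $1917$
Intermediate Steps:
$X = -5$ ($X = -3 - 2 = -5$)
$A{\left(N \right)} = N^{2}$
$c{\left(f \right)} = 3 - 2 f \left(3 + f\right)$ ($c{\left(f \right)} = 3 - \left(f + 3\right) \left(f + f\right) = 3 - \left(3 + f\right) 2 f = 3 - 2 f \left(3 + f\right)$)
$k{\left(J \right)} = \frac{-5 + J}{5 + J}$ ($k{\left(J \right)} = \frac{J - 5}{J + 5} = \frac{-5 + J}{5 + J}$)
$k{\left(-4 \right)} c{\left(A{\left(-3 \right)} \right)} = \frac{-5 - 4}{5 - 4} \left(3 - 6 \left(-3\right)^{2} - 2 \left(\left(-3\right)^{2}\right)^{2}\right) = 1^{-1} \left(-9\right) \left(3 - 54 - 2 \cdot 9^{2}\right) = 1 \left(-9\right) \left(3 - 54 - 162\right) = - 9 \left(3 - 54 - 162\right) = \left(-9\right) \left(-213\right) = 1917$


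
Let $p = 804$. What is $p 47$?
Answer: $37788$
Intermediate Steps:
$p 47 = 804 \cdot 47 = 37788$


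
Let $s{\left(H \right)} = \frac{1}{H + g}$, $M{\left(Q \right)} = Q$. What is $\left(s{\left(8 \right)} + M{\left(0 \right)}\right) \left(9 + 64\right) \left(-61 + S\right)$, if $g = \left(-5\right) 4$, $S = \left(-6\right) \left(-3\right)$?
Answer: $\frac{3139}{12} \approx 261.58$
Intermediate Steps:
$S = 18$
$g = -20$
$s{\left(H \right)} = \frac{1}{-20 + H}$ ($s{\left(H \right)} = \frac{1}{H - 20} = \frac{1}{-20 + H}$)
$\left(s{\left(8 \right)} + M{\left(0 \right)}\right) \left(9 + 64\right) \left(-61 + S\right) = \left(\frac{1}{-20 + 8} + 0\right) \left(9 + 64\right) \left(-61 + 18\right) = \left(\frac{1}{-12} + 0\right) 73 \left(-43\right) = \left(- \frac{1}{12} + 0\right) 73 \left(-43\right) = \left(- \frac{1}{12}\right) 73 \left(-43\right) = \left(- \frac{73}{12}\right) \left(-43\right) = \frac{3139}{12}$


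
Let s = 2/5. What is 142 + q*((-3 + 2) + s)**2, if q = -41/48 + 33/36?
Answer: 56809/400 ≈ 142.02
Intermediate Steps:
s = 2/5 (s = 2*(1/5) = 2/5 ≈ 0.40000)
q = 1/16 (q = -41*1/48 + 33*(1/36) = -41/48 + 11/12 = 1/16 ≈ 0.062500)
142 + q*((-3 + 2) + s)**2 = 142 + ((-3 + 2) + 2/5)**2/16 = 142 + (-1 + 2/5)**2/16 = 142 + (-3/5)**2/16 = 142 + (1/16)*(9/25) = 142 + 9/400 = 56809/400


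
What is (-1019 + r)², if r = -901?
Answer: 3686400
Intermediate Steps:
(-1019 + r)² = (-1019 - 901)² = (-1920)² = 3686400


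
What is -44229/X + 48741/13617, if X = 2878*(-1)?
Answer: 247514297/13063242 ≈ 18.947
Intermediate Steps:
X = -2878
-44229/X + 48741/13617 = -44229/(-2878) + 48741/13617 = -44229*(-1/2878) + 48741*(1/13617) = 44229/2878 + 16247/4539 = 247514297/13063242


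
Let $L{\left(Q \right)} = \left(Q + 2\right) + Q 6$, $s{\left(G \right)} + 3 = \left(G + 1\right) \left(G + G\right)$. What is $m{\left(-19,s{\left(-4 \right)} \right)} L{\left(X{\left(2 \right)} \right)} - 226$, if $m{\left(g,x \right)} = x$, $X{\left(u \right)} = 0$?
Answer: $-184$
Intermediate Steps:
$s{\left(G \right)} = -3 + 2 G \left(1 + G\right)$ ($s{\left(G \right)} = -3 + \left(G + 1\right) \left(G + G\right) = -3 + \left(1 + G\right) 2 G = -3 + 2 G \left(1 + G\right)$)
$L{\left(Q \right)} = 2 + 7 Q$ ($L{\left(Q \right)} = \left(2 + Q\right) + 6 Q = 2 + 7 Q$)
$m{\left(-19,s{\left(-4 \right)} \right)} L{\left(X{\left(2 \right)} \right)} - 226 = \left(-3 + 2 \left(-4\right) + 2 \left(-4\right)^{2}\right) \left(2 + 7 \cdot 0\right) - 226 = \left(-3 - 8 + 2 \cdot 16\right) \left(2 + 0\right) - 226 = \left(-3 - 8 + 32\right) 2 - 226 = 21 \cdot 2 - 226 = 42 - 226 = -184$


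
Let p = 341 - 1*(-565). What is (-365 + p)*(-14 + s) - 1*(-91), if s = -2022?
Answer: -1101385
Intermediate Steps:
p = 906 (p = 341 + 565 = 906)
(-365 + p)*(-14 + s) - 1*(-91) = (-365 + 906)*(-14 - 2022) - 1*(-91) = 541*(-2036) + 91 = -1101476 + 91 = -1101385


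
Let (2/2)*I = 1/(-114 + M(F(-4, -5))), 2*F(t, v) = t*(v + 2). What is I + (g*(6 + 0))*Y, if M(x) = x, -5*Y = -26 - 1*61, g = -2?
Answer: -112757/540 ≈ -208.81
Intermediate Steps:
F(t, v) = t*(2 + v)/2 (F(t, v) = (t*(v + 2))/2 = (t*(2 + v))/2 = t*(2 + v)/2)
Y = 87/5 (Y = -(-26 - 1*61)/5 = -(-26 - 61)/5 = -1/5*(-87) = 87/5 ≈ 17.400)
I = -1/108 (I = 1/(-114 + (1/2)*(-4)*(2 - 5)) = 1/(-114 + (1/2)*(-4)*(-3)) = 1/(-114 + 6) = 1/(-108) = -1/108 ≈ -0.0092593)
I + (g*(6 + 0))*Y = -1/108 - 2*(6 + 0)*(87/5) = -1/108 - 2*6*(87/5) = -1/108 - 12*87/5 = -1/108 - 1044/5 = -112757/540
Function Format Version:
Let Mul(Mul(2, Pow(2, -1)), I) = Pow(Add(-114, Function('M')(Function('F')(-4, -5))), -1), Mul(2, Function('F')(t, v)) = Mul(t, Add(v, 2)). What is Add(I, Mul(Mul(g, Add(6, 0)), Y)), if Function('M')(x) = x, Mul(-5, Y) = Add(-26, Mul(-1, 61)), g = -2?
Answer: Rational(-112757, 540) ≈ -208.81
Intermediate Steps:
Function('F')(t, v) = Mul(Rational(1, 2), t, Add(2, v)) (Function('F')(t, v) = Mul(Rational(1, 2), Mul(t, Add(v, 2))) = Mul(Rational(1, 2), Mul(t, Add(2, v))) = Mul(Rational(1, 2), t, Add(2, v)))
Y = Rational(87, 5) (Y = Mul(Rational(-1, 5), Add(-26, Mul(-1, 61))) = Mul(Rational(-1, 5), Add(-26, -61)) = Mul(Rational(-1, 5), -87) = Rational(87, 5) ≈ 17.400)
I = Rational(-1, 108) (I = Pow(Add(-114, Mul(Rational(1, 2), -4, Add(2, -5))), -1) = Pow(Add(-114, Mul(Rational(1, 2), -4, -3)), -1) = Pow(Add(-114, 6), -1) = Pow(-108, -1) = Rational(-1, 108) ≈ -0.0092593)
Add(I, Mul(Mul(g, Add(6, 0)), Y)) = Add(Rational(-1, 108), Mul(Mul(-2, Add(6, 0)), Rational(87, 5))) = Add(Rational(-1, 108), Mul(Mul(-2, 6), Rational(87, 5))) = Add(Rational(-1, 108), Mul(-12, Rational(87, 5))) = Add(Rational(-1, 108), Rational(-1044, 5)) = Rational(-112757, 540)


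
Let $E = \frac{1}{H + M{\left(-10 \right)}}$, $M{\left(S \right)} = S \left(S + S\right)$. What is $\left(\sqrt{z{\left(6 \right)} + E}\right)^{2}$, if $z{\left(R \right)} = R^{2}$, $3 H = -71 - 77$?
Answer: $\frac{16275}{452} \approx 36.007$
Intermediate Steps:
$M{\left(S \right)} = 2 S^{2}$ ($M{\left(S \right)} = S 2 S = 2 S^{2}$)
$H = - \frac{148}{3}$ ($H = \frac{-71 - 77}{3} = \frac{1}{3} \left(-148\right) = - \frac{148}{3} \approx -49.333$)
$E = \frac{3}{452}$ ($E = \frac{1}{- \frac{148}{3} + 2 \left(-10\right)^{2}} = \frac{1}{- \frac{148}{3} + 2 \cdot 100} = \frac{1}{- \frac{148}{3} + 200} = \frac{1}{\frac{452}{3}} = \frac{3}{452} \approx 0.0066372$)
$\left(\sqrt{z{\left(6 \right)} + E}\right)^{2} = \left(\sqrt{6^{2} + \frac{3}{452}}\right)^{2} = \left(\sqrt{36 + \frac{3}{452}}\right)^{2} = \left(\sqrt{\frac{16275}{452}}\right)^{2} = \left(\frac{5 \sqrt{73563}}{226}\right)^{2} = \frac{16275}{452}$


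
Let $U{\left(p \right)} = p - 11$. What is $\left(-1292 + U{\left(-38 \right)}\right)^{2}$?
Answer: $1798281$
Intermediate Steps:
$U{\left(p \right)} = -11 + p$ ($U{\left(p \right)} = p - 11 = -11 + p$)
$\left(-1292 + U{\left(-38 \right)}\right)^{2} = \left(-1292 - 49\right)^{2} = \left(-1341\right)^{2} = 1798281$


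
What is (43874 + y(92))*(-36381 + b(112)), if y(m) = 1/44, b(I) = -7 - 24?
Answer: -17572950071/11 ≈ -1.5975e+9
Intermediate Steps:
b(I) = -31
y(m) = 1/44
(43874 + y(92))*(-36381 + b(112)) = (43874 + 1/44)*(-36381 - 31) = (1930457/44)*(-36412) = -17572950071/11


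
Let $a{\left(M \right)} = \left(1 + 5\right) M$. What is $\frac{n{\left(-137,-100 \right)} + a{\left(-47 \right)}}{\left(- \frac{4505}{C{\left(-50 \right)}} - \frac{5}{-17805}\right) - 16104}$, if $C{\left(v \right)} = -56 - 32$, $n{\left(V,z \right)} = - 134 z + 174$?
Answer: $- \frac{4165287456}{5030435879} \approx -0.82802$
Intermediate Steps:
$n{\left(V,z \right)} = 174 - 134 z$
$a{\left(M \right)} = 6 M$
$C{\left(v \right)} = -88$ ($C{\left(v \right)} = -56 - 32 = -88$)
$\frac{n{\left(-137,-100 \right)} + a{\left(-47 \right)}}{\left(- \frac{4505}{C{\left(-50 \right)}} - \frac{5}{-17805}\right) - 16104} = \frac{\left(174 - -13400\right) + 6 \left(-47\right)}{\left(- \frac{4505}{-88} - \frac{5}{-17805}\right) - 16104} = \frac{\left(174 + 13400\right) - 282}{\left(\left(-4505\right) \left(- \frac{1}{88}\right) - - \frac{1}{3561}\right) - 16104} = \frac{13574 - 282}{\left(\frac{4505}{88} + \frac{1}{3561}\right) - 16104} = \frac{13292}{\frac{16042393}{313368} - 16104} = \frac{13292}{- \frac{5030435879}{313368}} = 13292 \left(- \frac{313368}{5030435879}\right) = - \frac{4165287456}{5030435879}$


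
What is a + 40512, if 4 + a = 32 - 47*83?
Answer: 36639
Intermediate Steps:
a = -3873 (a = -4 + (32 - 47*83) = -4 + (32 - 3901) = -4 - 3869 = -3873)
a + 40512 = -3873 + 40512 = 36639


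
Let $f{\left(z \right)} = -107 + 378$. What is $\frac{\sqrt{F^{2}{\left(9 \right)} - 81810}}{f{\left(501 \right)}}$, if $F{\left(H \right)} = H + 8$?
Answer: $\frac{i \sqrt{81521}}{271} \approx 1.0536 i$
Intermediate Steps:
$F{\left(H \right)} = 8 + H$
$f{\left(z \right)} = 271$
$\frac{\sqrt{F^{2}{\left(9 \right)} - 81810}}{f{\left(501 \right)}} = \frac{\sqrt{\left(8 + 9\right)^{2} - 81810}}{271} = \sqrt{17^{2} - 81810} \cdot \frac{1}{271} = \sqrt{289 - 81810} \cdot \frac{1}{271} = \sqrt{-81521} \cdot \frac{1}{271} = i \sqrt{81521} \cdot \frac{1}{271} = \frac{i \sqrt{81521}}{271}$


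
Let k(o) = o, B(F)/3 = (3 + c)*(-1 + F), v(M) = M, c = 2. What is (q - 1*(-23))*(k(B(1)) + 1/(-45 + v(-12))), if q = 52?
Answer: -25/19 ≈ -1.3158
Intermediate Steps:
B(F) = -15 + 15*F (B(F) = 3*((3 + 2)*(-1 + F)) = 3*(5*(-1 + F)) = 3*(-5 + 5*F) = -15 + 15*F)
(q - 1*(-23))*(k(B(1)) + 1/(-45 + v(-12))) = (52 - 1*(-23))*((-15 + 15*1) + 1/(-45 - 12)) = (52 + 23)*((-15 + 15) + 1/(-57)) = 75*(0 - 1/57) = 75*(-1/57) = -25/19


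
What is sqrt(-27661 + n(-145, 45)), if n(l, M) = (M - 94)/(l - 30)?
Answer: I*sqrt(691518)/5 ≈ 166.32*I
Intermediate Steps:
n(l, M) = (-94 + M)/(-30 + l)
sqrt(-27661 + n(-145, 45)) = sqrt(-27661 + (-94 + 45)/(-30 - 145)) = sqrt(-27661 - 49/(-175)) = sqrt(-27661 - 1/175*(-49)) = sqrt(-27661 + 7/25) = sqrt(-691518/25) = I*sqrt(691518)/5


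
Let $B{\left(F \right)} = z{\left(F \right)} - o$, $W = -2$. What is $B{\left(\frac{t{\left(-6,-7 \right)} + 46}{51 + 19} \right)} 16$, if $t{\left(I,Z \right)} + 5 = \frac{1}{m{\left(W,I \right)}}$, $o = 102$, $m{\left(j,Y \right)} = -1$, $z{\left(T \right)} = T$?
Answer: $- \frac{11360}{7} \approx -1622.9$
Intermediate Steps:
$t{\left(I,Z \right)} = -6$ ($t{\left(I,Z \right)} = -5 + \frac{1}{-1} = -5 - 1 = -6$)
$B{\left(F \right)} = -102 + F$ ($B{\left(F \right)} = F - 102 = -102 + F$)
$B{\left(\frac{t{\left(-6,-7 \right)} + 46}{51 + 19} \right)} 16 = \left(-102 + \frac{-6 + 46}{51 + 19}\right) 16 = \left(-102 + \frac{40}{70}\right) 16 = \left(-102 + 40 \cdot \frac{1}{70}\right) 16 = \left(-102 + \frac{4}{7}\right) 16 = \left(- \frac{710}{7}\right) 16 = - \frac{11360}{7}$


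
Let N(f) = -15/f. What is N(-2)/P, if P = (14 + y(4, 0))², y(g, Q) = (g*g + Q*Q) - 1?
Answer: 15/1682 ≈ 0.0089180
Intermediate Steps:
y(g, Q) = -1 + Q² + g² (y(g, Q) = (g² + Q²) - 1 = (Q² + g²) - 1 = -1 + Q² + g²)
P = 841 (P = (14 + (-1 + 0² + 4²))² = (14 + (-1 + 0 + 16))² = (14 + 15)² = 29² = 841)
N(-2)/P = -15/(-2)/841 = -15*(-½)*(1/841) = (15/2)*(1/841) = 15/1682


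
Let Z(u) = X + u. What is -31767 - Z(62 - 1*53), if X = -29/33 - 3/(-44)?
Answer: -4194325/132 ≈ -31775.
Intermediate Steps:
X = -107/132 (X = -29*1/33 - 3*(-1/44) = -29/33 + 3/44 = -107/132 ≈ -0.81061)
Z(u) = -107/132 + u
-31767 - Z(62 - 1*53) = -31767 - (-107/132 + (62 - 1*53)) = -31767 - (-107/132 + (62 - 53)) = -31767 - (-107/132 + 9) = -31767 - 1*1081/132 = -31767 - 1081/132 = -4194325/132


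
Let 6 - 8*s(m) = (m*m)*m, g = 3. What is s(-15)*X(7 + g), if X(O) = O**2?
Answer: 84525/2 ≈ 42263.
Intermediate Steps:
s(m) = 3/4 - m**3/8 (s(m) = 3/4 - m*m*m/8 = 3/4 - m**2*m/8 = 3/4 - m**3/8)
s(-15)*X(7 + g) = (3/4 - 1/8*(-15)**3)*(7 + 3)**2 = (3/4 - 1/8*(-3375))*10**2 = (3/4 + 3375/8)*100 = (3381/8)*100 = 84525/2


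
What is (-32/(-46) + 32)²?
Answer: 565504/529 ≈ 1069.0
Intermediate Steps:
(-32/(-46) + 32)² = (-32*(-1/46) + 32)² = (16/23 + 32)² = (752/23)² = 565504/529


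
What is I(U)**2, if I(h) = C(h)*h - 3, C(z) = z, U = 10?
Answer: 9409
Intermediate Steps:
I(h) = -3 + h**2 (I(h) = h*h - 3 = h**2 - 3 = -3 + h**2)
I(U)**2 = (-3 + 10**2)**2 = (-3 + 100)**2 = 97**2 = 9409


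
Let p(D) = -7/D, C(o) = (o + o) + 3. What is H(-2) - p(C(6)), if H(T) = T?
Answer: -23/15 ≈ -1.5333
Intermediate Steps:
C(o) = 3 + 2*o (C(o) = 2*o + 3 = 3 + 2*o)
H(-2) - p(C(6)) = -2 - (-7)/(3 + 2*6) = -2 - (-7)/(3 + 12) = -2 - (-7)/15 = -2 - 1*(-7/15) = -2 + 7/15 = -23/15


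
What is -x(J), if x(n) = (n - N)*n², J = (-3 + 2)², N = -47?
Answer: -48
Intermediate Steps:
J = 1 (J = (-1)² = 1)
x(n) = n²*(47 + n) (x(n) = (n - 1*(-47))*n² = (n + 47)*n² = (47 + n)*n² = n²*(47 + n))
-x(J) = -1²*(47 + 1) = -48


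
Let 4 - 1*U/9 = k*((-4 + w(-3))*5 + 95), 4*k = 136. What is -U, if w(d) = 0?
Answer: 22914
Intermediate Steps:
k = 34 (k = (1/4)*136 = 34)
U = -22914 (U = 36 - 306*((-4 + 0)*5 + 95) = 36 - 306*(-4*5 + 95) = 36 - 306*(-20 + 95) = 36 - 306*75 = 36 - 9*2550 = 36 - 22950 = -22914)
-U = -1*(-22914) = 22914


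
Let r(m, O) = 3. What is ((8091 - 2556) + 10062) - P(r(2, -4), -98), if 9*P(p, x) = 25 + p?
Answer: 140345/9 ≈ 15594.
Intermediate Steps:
P(p, x) = 25/9 + p/9 (P(p, x) = (25 + p)/9 = 25/9 + p/9)
((8091 - 2556) + 10062) - P(r(2, -4), -98) = ((8091 - 2556) + 10062) - (25/9 + (⅑)*3) = (5535 + 10062) - (25/9 + ⅓) = 15597 - 1*28/9 = 15597 - 28/9 = 140345/9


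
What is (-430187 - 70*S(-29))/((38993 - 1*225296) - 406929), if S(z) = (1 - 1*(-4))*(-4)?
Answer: 142929/197744 ≈ 0.72280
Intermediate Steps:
S(z) = -20 (S(z) = (1 + 4)*(-4) = 5*(-4) = -20)
(-430187 - 70*S(-29))/((38993 - 1*225296) - 406929) = (-430187 - 70*(-20))/((38993 - 1*225296) - 406929) = (-430187 + 1400)/((38993 - 225296) - 406929) = -428787/(-186303 - 406929) = -428787/(-593232) = -428787*(-1/593232) = 142929/197744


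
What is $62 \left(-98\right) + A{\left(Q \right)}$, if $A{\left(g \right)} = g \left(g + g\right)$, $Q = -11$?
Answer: $-5834$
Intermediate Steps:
$A{\left(g \right)} = 2 g^{2}$ ($A{\left(g \right)} = g 2 g = 2 g^{2}$)
$62 \left(-98\right) + A{\left(Q \right)} = 62 \left(-98\right) + 2 \left(-11\right)^{2} = -6076 + 2 \cdot 121 = -6076 + 242 = -5834$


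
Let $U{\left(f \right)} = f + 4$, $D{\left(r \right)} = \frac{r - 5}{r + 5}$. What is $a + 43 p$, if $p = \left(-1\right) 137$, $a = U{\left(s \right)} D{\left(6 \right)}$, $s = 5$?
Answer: $- \frac{64792}{11} \approx -5890.2$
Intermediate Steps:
$D{\left(r \right)} = \frac{-5 + r}{5 + r}$
$U{\left(f \right)} = 4 + f$
$a = \frac{9}{11}$ ($a = \left(4 + 5\right) \frac{-5 + 6}{5 + 6} = 9 \cdot \frac{1}{11} \cdot 1 = 9 \cdot \frac{1}{11} = \frac{9}{11} \approx 0.81818$)
$p = -137$
$a + 43 p = \frac{9}{11} + 43 \left(-137\right) = \frac{9}{11} - 5891 = - \frac{64792}{11}$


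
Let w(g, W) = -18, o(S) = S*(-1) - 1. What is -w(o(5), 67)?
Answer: 18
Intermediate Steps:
o(S) = -1 - S (o(S) = -S - 1 = -1 - S)
-w(o(5), 67) = -1*(-18) = 18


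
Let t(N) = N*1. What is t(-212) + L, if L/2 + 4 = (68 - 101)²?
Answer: 1958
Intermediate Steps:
t(N) = N
L = 2170 (L = -8 + 2*(68 - 101)² = -8 + 2*(-33)² = -8 + 2*1089 = -8 + 2178 = 2170)
t(-212) + L = -212 + 2170 = 1958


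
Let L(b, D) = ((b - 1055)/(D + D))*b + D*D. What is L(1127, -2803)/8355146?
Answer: 22022595055/23419474238 ≈ 0.94035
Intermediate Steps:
L(b, D) = D² + b*(-1055 + b)/(2*D) (L(b, D) = ((-1055 + b)/((2*D)))*b + D² = ((-1055 + b)*(1/(2*D)))*b + D² = ((-1055 + b)/(2*D))*b + D² = b*(-1055 + b)/(2*D) + D² = D² + b*(-1055 + b)/(2*D))
L(1127, -2803)/8355146 = ((½)*(1127² - 1055*1127 + 2*(-2803)³)/(-2803))/8355146 = ((½)*(-1/2803)*(1270129 - 1188985 + 2*(-22022635627)))*(1/8355146) = ((½)*(-1/2803)*(1270129 - 1188985 - 44045271254))*(1/8355146) = ((½)*(-1/2803)*(-44045190110))*(1/8355146) = (22022595055/2803)*(1/8355146) = 22022595055/23419474238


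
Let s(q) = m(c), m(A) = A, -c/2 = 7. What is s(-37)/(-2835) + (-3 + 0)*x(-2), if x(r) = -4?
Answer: 4862/405 ≈ 12.005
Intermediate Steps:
c = -14 (c = -2*7 = -14)
s(q) = -14
s(-37)/(-2835) + (-3 + 0)*x(-2) = -14/(-2835) + (-3 + 0)*(-4) = -14*(-1/2835) - 3*(-4) = 2/405 + 12 = 4862/405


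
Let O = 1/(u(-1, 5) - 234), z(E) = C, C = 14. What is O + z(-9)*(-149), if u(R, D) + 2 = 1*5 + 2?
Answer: -477695/229 ≈ -2086.0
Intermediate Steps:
u(R, D) = 5 (u(R, D) = -2 + (1*5 + 2) = -2 + (5 + 2) = -2 + 7 = 5)
z(E) = 14
O = -1/229 (O = 1/(5 - 234) = 1/(-229) = -1/229 ≈ -0.0043668)
O + z(-9)*(-149) = -1/229 + 14*(-149) = -1/229 - 2086 = -477695/229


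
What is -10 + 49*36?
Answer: 1754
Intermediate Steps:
-10 + 49*36 = -10 + 1764 = 1754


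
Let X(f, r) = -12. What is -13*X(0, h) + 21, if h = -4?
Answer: 177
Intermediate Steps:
-13*X(0, h) + 21 = -13*(-12) + 21 = 156 + 21 = 177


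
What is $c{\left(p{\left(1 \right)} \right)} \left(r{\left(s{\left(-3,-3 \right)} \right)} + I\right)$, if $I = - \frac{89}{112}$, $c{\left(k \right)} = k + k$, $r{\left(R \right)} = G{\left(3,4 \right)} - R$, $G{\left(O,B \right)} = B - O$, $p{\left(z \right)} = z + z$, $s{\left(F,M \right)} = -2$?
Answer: $\frac{247}{28} \approx 8.8214$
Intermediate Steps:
$p{\left(z \right)} = 2 z$
$r{\left(R \right)} = 1 - R$ ($r{\left(R \right)} = \left(4 - 3\right) - R = 1 - R$)
$c{\left(k \right)} = 2 k$
$I = - \frac{89}{112}$ ($I = \left(-89\right) \frac{1}{112} = - \frac{89}{112} \approx -0.79464$)
$c{\left(p{\left(1 \right)} \right)} \left(r{\left(s{\left(-3,-3 \right)} \right)} + I\right) = 2 \cdot 2 \cdot 1 \left(\left(1 - -2\right) - \frac{89}{112}\right) = 2 \cdot 2 \left(\left(1 + 2\right) - \frac{89}{112}\right) = 4 \left(3 - \frac{89}{112}\right) = 4 \cdot \frac{247}{112} = \frac{247}{28}$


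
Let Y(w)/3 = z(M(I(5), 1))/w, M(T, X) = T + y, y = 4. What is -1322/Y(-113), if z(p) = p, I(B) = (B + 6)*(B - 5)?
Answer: 74693/6 ≈ 12449.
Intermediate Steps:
I(B) = (-5 + B)*(6 + B) (I(B) = (6 + B)*(-5 + B) = (-5 + B)*(6 + B))
M(T, X) = 4 + T (M(T, X) = T + 4 = 4 + T)
Y(w) = 12/w (Y(w) = 3*((4 + (-30 + 5 + 5²))/w) = 3*((4 + (-30 + 5 + 25))/w) = 3*((4 + 0)/w) = 3*(4/w) = 12/w)
-1322/Y(-113) = -1322/(12/(-113)) = -1322/(12*(-1/113)) = -1322/(-12/113) = -1322*(-113/12) = 74693/6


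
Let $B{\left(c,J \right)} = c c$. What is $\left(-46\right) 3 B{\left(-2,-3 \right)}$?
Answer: $-552$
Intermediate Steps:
$B{\left(c,J \right)} = c^{2}$
$\left(-46\right) 3 B{\left(-2,-3 \right)} = \left(-46\right) 3 \left(-2\right)^{2} = \left(-138\right) 4 = -552$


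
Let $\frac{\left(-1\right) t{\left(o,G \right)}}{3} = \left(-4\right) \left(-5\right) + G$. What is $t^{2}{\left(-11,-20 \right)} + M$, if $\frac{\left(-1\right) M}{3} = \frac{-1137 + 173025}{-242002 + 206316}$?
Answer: $\frac{257832}{17843} \approx 14.45$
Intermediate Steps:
$t{\left(o,G \right)} = -60 - 3 G$ ($t{\left(o,G \right)} = - 3 \left(\left(-4\right) \left(-5\right) + G\right) = - 3 \left(20 + G\right) = -60 - 3 G$)
$M = \frac{257832}{17843}$ ($M = - 3 \frac{-1137 + 173025}{-242002 + 206316} = - 3 \frac{171888}{-35686} = - 3 \cdot 171888 \left(- \frac{1}{35686}\right) = \left(-3\right) \left(- \frac{85944}{17843}\right) = \frac{257832}{17843} \approx 14.45$)
$t^{2}{\left(-11,-20 \right)} + M = \left(-60 - -60\right)^{2} + \frac{257832}{17843} = \left(-60 + 60\right)^{2} + \frac{257832}{17843} = 0^{2} + \frac{257832}{17843} = 0 + \frac{257832}{17843} = \frac{257832}{17843}$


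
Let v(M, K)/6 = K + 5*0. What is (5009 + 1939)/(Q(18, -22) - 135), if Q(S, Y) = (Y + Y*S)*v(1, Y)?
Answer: 2316/18347 ≈ 0.12623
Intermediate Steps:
v(M, K) = 6*K (v(M, K) = 6*(K + 5*0) = 6*(K + 0) = 6*K)
Q(S, Y) = 6*Y*(Y + S*Y) (Q(S, Y) = (Y + Y*S)*(6*Y) = (Y + S*Y)*(6*Y) = 6*Y*(Y + S*Y))
(5009 + 1939)/(Q(18, -22) - 135) = (5009 + 1939)/(6*(-22)²*(1 + 18) - 135) = 6948/(6*484*19 - 135) = 6948/(55176 - 135) = 6948/55041 = 6948*(1/55041) = 2316/18347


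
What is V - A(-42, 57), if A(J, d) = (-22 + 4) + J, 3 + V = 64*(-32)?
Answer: -1991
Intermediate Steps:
V = -2051 (V = -3 + 64*(-32) = -3 - 2048 = -2051)
A(J, d) = -18 + J
V - A(-42, 57) = -2051 - (-18 - 42) = -2051 - 1*(-60) = -2051 + 60 = -1991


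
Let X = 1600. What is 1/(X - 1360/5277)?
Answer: 5277/8441840 ≈ 0.00062510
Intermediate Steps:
1/(X - 1360/5277) = 1/(1600 - 1360/5277) = 1/(8441840/5277) = 5277/8441840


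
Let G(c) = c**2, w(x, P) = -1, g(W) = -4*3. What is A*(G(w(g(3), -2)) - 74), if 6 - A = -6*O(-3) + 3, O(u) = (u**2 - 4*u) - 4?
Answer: -7665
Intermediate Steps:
O(u) = -4 + u**2 - 4*u
g(W) = -12
A = 105 (A = 6 - (-6*(-4 + (-3)**2 - 4*(-3)) + 3) = 6 - (-6*(-4 + 9 + 12) + 3) = 6 - (-6*17 + 3) = 6 - (-102 + 3) = 6 - 1*(-99) = 6 + 99 = 105)
A*(G(w(g(3), -2)) - 74) = 105*((-1)**2 - 74) = 105*(1 - 74) = 105*(-73) = -7665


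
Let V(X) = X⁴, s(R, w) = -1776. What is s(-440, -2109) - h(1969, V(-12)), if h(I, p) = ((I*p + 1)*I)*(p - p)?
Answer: -1776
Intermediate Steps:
h(I, p) = 0 (h(I, p) = ((1 + I*p)*I)*0 = (I*(1 + I*p))*0 = 0)
s(-440, -2109) - h(1969, V(-12)) = -1776 - 1*0 = -1776 + 0 = -1776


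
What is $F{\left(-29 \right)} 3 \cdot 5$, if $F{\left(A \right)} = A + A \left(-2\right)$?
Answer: $435$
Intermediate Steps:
$F{\left(A \right)} = - A$ ($F{\left(A \right)} = A - 2 A = - A$)
$F{\left(-29 \right)} 3 \cdot 5 = \left(-1\right) \left(-29\right) 3 \cdot 5 = 29 \cdot 15 = 435$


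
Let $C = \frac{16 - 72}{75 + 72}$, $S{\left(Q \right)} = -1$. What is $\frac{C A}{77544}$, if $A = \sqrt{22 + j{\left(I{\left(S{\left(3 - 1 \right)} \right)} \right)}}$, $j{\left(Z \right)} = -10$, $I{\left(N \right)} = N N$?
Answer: $- \frac{2 \sqrt{3}}{203553} \approx -1.7018 \cdot 10^{-5}$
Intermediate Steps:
$I{\left(N \right)} = N^{2}$
$A = 2 \sqrt{3}$ ($A = \sqrt{22 - 10} = \sqrt{12} = 2 \sqrt{3} \approx 3.4641$)
$C = - \frac{8}{21}$ ($C = - \frac{56}{147} = \left(-56\right) \frac{1}{147} = - \frac{8}{21} \approx -0.38095$)
$\frac{C A}{77544} = \frac{\left(- \frac{8}{21}\right) 2 \sqrt{3}}{77544} = - \frac{16 \sqrt{3}}{21} \cdot \frac{1}{77544} = - \frac{2 \sqrt{3}}{203553}$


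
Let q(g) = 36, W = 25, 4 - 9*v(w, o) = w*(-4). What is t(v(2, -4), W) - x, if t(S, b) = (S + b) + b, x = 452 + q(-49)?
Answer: -1310/3 ≈ -436.67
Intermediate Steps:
v(w, o) = 4/9 + 4*w/9 (v(w, o) = 4/9 - w*(-4)/9 = 4/9 - (-4)*w/9 = 4/9 + 4*w/9)
x = 488 (x = 452 + 36 = 488)
t(S, b) = S + 2*b
t(v(2, -4), W) - x = ((4/9 + (4/9)*2) + 2*25) - 1*488 = ((4/9 + 8/9) + 50) - 488 = (4/3 + 50) - 488 = 154/3 - 488 = -1310/3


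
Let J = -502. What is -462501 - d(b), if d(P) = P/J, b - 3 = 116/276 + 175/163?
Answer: -2611277820451/5645994 ≈ -4.6250e+5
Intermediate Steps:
b = 50543/11247 (b = 3 + (116/276 + 175/163) = 3 + (116*(1/276) + 175*(1/163)) = 3 + (29/69 + 175/163) = 3 + 16802/11247 = 50543/11247 ≈ 4.4939)
d(P) = -P/502 (d(P) = P/(-502) = P*(-1/502) = -P/502)
-462501 - d(b) = -462501 - (-1)*50543/(502*11247) = -462501 - 1*(-50543/5645994) = -462501 + 50543/5645994 = -2611277820451/5645994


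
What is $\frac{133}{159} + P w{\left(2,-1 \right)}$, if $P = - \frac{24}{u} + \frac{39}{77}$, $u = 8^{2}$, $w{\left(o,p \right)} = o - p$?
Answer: $\frac{120565}{97944} \approx 1.231$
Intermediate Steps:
$u = 64$
$P = \frac{81}{616}$ ($P = - \frac{24}{64} + \frac{39}{77} = \left(-24\right) \frac{1}{64} + 39 \cdot \frac{1}{77} = - \frac{3}{8} + \frac{39}{77} = \frac{81}{616} \approx 0.13149$)
$\frac{133}{159} + P w{\left(2,-1 \right)} = \frac{133}{159} + \frac{81 \left(2 - -1\right)}{616} = 133 \cdot \frac{1}{159} + \frac{81 \left(2 + 1\right)}{616} = \frac{133}{159} + \frac{81}{616} \cdot 3 = \frac{133}{159} + \frac{243}{616} = \frac{120565}{97944}$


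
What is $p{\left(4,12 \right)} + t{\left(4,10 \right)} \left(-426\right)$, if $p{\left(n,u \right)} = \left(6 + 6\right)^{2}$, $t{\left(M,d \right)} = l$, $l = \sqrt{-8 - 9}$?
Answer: $144 - 426 i \sqrt{17} \approx 144.0 - 1756.4 i$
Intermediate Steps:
$l = i \sqrt{17}$ ($l = \sqrt{-17} = i \sqrt{17} \approx 4.1231 i$)
$t{\left(M,d \right)} = i \sqrt{17}$
$p{\left(n,u \right)} = 144$ ($p{\left(n,u \right)} = 12^{2} = 144$)
$p{\left(4,12 \right)} + t{\left(4,10 \right)} \left(-426\right) = 144 + i \sqrt{17} \left(-426\right) = 144 - 426 i \sqrt{17}$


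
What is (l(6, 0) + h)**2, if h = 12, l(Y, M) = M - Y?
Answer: 36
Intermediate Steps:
(l(6, 0) + h)**2 = ((0 - 1*6) + 12)**2 = ((0 - 6) + 12)**2 = (-6 + 12)**2 = 6**2 = 36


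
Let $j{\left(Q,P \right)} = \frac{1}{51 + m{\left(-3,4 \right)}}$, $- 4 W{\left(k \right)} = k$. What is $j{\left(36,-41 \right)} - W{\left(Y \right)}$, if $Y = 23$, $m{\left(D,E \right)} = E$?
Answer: $\frac{1269}{220} \approx 5.7682$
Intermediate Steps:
$W{\left(k \right)} = - \frac{k}{4}$
$j{\left(Q,P \right)} = \frac{1}{55}$ ($j{\left(Q,P \right)} = \frac{1}{51 + 4} = \frac{1}{55}$)
$j{\left(36,-41 \right)} - W{\left(Y \right)} = \frac{1}{55} - \left(- \frac{1}{4}\right) 23 = \frac{1}{55} - - \frac{23}{4} = \frac{1}{55} + \frac{23}{4} = \frac{1269}{220}$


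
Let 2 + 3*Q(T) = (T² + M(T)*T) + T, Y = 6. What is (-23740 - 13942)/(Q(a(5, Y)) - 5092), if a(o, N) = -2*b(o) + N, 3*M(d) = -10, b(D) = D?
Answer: 169569/22879 ≈ 7.4116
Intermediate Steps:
M(d) = -10/3 (M(d) = (⅓)*(-10) = -10/3)
a(o, N) = N - 2*o (a(o, N) = -2*o + N = N - 2*o)
Q(T) = -⅔ - 7*T/9 + T²/3 (Q(T) = -⅔ + ((T² - 10*T/3) + T)/3 = -⅔ + (T² - 7*T/3)/3 = -⅔ + (-7*T/9 + T²/3) = -⅔ - 7*T/9 + T²/3)
(-23740 - 13942)/(Q(a(5, Y)) - 5092) = (-23740 - 13942)/((-⅔ - 7*(6 - 2*5)/9 + (6 - 2*5)²/3) - 5092) = -37682/((-⅔ - 7*(6 - 10)/9 + (6 - 10)²/3) - 5092) = -37682/((-⅔ - 7/9*(-4) + (⅓)*(-4)²) - 5092) = -37682/((-⅔ + 28/9 + (⅓)*16) - 5092) = -37682/((-⅔ + 28/9 + 16/3) - 5092) = -37682/(70/9 - 5092) = -37682/(-45758/9) = -37682*(-9/45758) = 169569/22879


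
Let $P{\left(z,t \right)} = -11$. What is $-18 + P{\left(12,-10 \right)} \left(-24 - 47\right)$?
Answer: $763$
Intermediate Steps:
$-18 + P{\left(12,-10 \right)} \left(-24 - 47\right) = -18 - 11 \left(-24 - 47\right) = -18 - -781 = -18 + 781 = 763$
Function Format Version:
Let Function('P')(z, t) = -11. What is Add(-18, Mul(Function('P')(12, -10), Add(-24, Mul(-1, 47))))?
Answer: 763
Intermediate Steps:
Add(-18, Mul(Function('P')(12, -10), Add(-24, Mul(-1, 47)))) = Add(-18, Mul(-11, Add(-24, Mul(-1, 47)))) = Add(-18, Mul(-11, Add(-24, -47))) = Add(-18, Mul(-11, -71)) = Add(-18, 781) = 763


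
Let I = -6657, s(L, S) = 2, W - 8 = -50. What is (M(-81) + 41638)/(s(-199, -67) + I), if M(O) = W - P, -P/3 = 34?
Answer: -41698/6655 ≈ -6.2657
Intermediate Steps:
W = -42 (W = 8 - 50 = -42)
P = -102 (P = -3*34 = -102)
M(O) = 60 (M(O) = -42 - 1*(-102) = -42 + 102 = 60)
(M(-81) + 41638)/(s(-199, -67) + I) = (60 + 41638)/(2 - 6657) = 41698/(-6655) = 41698*(-1/6655) = -41698/6655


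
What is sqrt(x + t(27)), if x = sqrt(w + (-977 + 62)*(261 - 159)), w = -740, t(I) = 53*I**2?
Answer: sqrt(38637 + I*sqrt(94070)) ≈ 196.56 + 0.7802*I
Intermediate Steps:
x = I*sqrt(94070) (x = sqrt(-740 + (-977 + 62)*(261 - 159)) = sqrt(-740 - 915*102) = sqrt(-740 - 93330) = sqrt(-94070) = I*sqrt(94070) ≈ 306.71*I)
sqrt(x + t(27)) = sqrt(I*sqrt(94070) + 53*27**2) = sqrt(I*sqrt(94070) + 53*729) = sqrt(I*sqrt(94070) + 38637) = sqrt(38637 + I*sqrt(94070))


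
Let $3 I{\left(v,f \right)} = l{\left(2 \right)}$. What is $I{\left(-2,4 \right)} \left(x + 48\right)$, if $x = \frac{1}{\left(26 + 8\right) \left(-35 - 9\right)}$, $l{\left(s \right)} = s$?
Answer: $\frac{71807}{2244} \approx 32.0$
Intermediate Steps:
$I{\left(v,f \right)} = \frac{2}{3}$ ($I{\left(v,f \right)} = \frac{1}{3} \cdot 2 = \frac{2}{3}$)
$x = - \frac{1}{1496}$ ($x = \frac{1}{34 \left(-44\right)} = \frac{1}{-1496} = - \frac{1}{1496} \approx -0.00066845$)
$I{\left(-2,4 \right)} \left(x + 48\right) = \frac{2 \left(- \frac{1}{1496} + 48\right)}{3} = \frac{2}{3} \cdot \frac{71807}{1496} = \frac{71807}{2244}$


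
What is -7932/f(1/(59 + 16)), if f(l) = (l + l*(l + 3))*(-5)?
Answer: 8923500/301 ≈ 29646.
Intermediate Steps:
f(l) = -5*l - 5*l*(3 + l) (f(l) = (l + l*(3 + l))*(-5) = -5*l - 5*l*(3 + l))
-7932/f(1/(59 + 16)) = -7932*(-(59 + 16)/(5*(4 + 1/(59 + 16)))) = -7932*(-15/(4 + 1/75)) = -7932/((-5*1/75*301/75)) = -7932/(-301/1125) = -7932*(-1125/301) = 8923500/301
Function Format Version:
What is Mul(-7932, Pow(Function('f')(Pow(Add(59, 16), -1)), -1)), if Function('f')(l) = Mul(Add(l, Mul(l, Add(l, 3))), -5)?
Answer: Rational(8923500, 301) ≈ 29646.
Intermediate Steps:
Function('f')(l) = Add(Mul(-5, l), Mul(-5, l, Add(3, l))) (Function('f')(l) = Mul(Add(l, Mul(l, Add(3, l))), -5) = Add(Mul(-5, l), Mul(-5, l, Add(3, l))))
Mul(-7932, Pow(Function('f')(Pow(Add(59, 16), -1)), -1)) = Mul(-7932, Pow(Mul(-5, Pow(Add(59, 16), -1), Add(4, Pow(Add(59, 16), -1))), -1)) = Mul(-7932, Pow(Mul(-5, Pow(75, -1), Add(4, Pow(75, -1))), -1)) = Mul(-7932, Pow(Mul(-5, Rational(1, 75), Add(4, Rational(1, 75))), -1)) = Mul(-7932, Pow(Mul(-5, Rational(1, 75), Rational(301, 75)), -1)) = Mul(-7932, Pow(Rational(-301, 1125), -1)) = Mul(-7932, Rational(-1125, 301)) = Rational(8923500, 301)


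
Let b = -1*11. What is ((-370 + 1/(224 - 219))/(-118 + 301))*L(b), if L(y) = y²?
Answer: -223729/915 ≈ -244.51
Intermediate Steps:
b = -11
((-370 + 1/(224 - 219))/(-118 + 301))*L(b) = ((-370 + 1/(224 - 219))/(-118 + 301))*(-11)² = ((-370 + 1/5)/183)*121 = ((-370 + ⅕)*(1/183))*121 = -1849/5*1/183*121 = -1849/915*121 = -223729/915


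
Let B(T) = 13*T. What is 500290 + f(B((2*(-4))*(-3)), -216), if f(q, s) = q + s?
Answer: 500386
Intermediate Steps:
500290 + f(B((2*(-4))*(-3)), -216) = 500290 + (13*((2*(-4))*(-3)) - 216) = 500290 + (13*(-8*(-3)) - 216) = 500290 + (13*24 - 216) = 500290 + (312 - 216) = 500290 + 96 = 500386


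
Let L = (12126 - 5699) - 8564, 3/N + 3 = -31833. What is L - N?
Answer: -22677843/10612 ≈ -2137.0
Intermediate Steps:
N = -1/10612 (N = 3/(-3 - 31833) = 3/(-31836) = 3*(-1/31836) = -1/10612 ≈ -9.4233e-5)
L = -2137 (L = 6427 - 8564 = -2137)
L - N = -2137 - 1*(-1/10612) = -2137 + 1/10612 = -22677843/10612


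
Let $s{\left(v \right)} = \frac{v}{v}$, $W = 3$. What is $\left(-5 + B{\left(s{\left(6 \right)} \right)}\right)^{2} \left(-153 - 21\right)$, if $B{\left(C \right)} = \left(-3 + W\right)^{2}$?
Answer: $-4350$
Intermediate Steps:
$s{\left(v \right)} = 1$
$B{\left(C \right)} = 0$ ($B{\left(C \right)} = \left(-3 + 3\right)^{2} = 0^{2} = 0$)
$\left(-5 + B{\left(s{\left(6 \right)} \right)}\right)^{2} \left(-153 - 21\right) = \left(-5 + 0\right)^{2} \left(-153 - 21\right) = \left(-5\right)^{2} \left(-174\right) = 25 \left(-174\right) = -4350$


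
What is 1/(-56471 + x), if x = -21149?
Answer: -1/77620 ≈ -1.2883e-5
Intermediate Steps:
1/(-56471 + x) = 1/(-56471 - 21149) = 1/(-77620) = -1/77620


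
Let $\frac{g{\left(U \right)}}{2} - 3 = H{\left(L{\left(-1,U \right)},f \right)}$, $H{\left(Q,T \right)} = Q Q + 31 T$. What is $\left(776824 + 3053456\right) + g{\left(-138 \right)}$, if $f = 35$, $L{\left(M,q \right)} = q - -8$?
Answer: $3866256$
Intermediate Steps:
$L{\left(M,q \right)} = 8 + q$ ($L{\left(M,q \right)} = q + 8 = 8 + q$)
$H{\left(Q,T \right)} = Q^{2} + 31 T$
$g{\left(U \right)} = 2176 + 2 \left(8 + U\right)^{2}$ ($g{\left(U \right)} = 6 + 2 \left(\left(8 + U\right)^{2} + 31 \cdot 35\right) = 6 + 2 \left(\left(8 + U\right)^{2} + 1085\right) = 6 + 2 \left(1085 + \left(8 + U\right)^{2}\right) = 6 + \left(2170 + 2 \left(8 + U\right)^{2}\right) = 2176 + 2 \left(8 + U\right)^{2}$)
$\left(776824 + 3053456\right) + g{\left(-138 \right)} = \left(776824 + 3053456\right) + \left(2176 + 2 \left(8 - 138\right)^{2}\right) = 3830280 + \left(2176 + 2 \left(-130\right)^{2}\right) = 3830280 + \left(2176 + 2 \cdot 16900\right) = 3830280 + \left(2176 + 33800\right) = 3830280 + 35976 = 3866256$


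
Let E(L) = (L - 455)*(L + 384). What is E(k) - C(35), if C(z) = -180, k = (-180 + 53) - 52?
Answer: -129790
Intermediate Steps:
k = -179 (k = -127 - 52 = -179)
E(L) = (-455 + L)*(384 + L)
E(k) - C(35) = (-174720 + (-179)² - 71*(-179)) - 1*(-180) = (-174720 + 32041 + 12709) + 180 = -129970 + 180 = -129790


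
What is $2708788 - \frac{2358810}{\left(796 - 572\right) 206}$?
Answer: $\frac{62495977331}{23072} \approx 2.7087 \cdot 10^{6}$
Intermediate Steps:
$2708788 - \frac{2358810}{\left(796 - 572\right) 206} = 2708788 - \frac{2358810}{224 \cdot 206} = 2708788 - \frac{2358810}{46144} = 2708788 - \frac{1179405}{23072} = \frac{62495977331}{23072}$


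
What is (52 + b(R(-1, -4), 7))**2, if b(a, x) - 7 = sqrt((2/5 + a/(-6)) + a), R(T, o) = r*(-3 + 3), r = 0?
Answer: (295 + sqrt(10))**2/25 ≈ 3556.0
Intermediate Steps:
R(T, o) = 0 (R(T, o) = 0*(-3 + 3) = 0*0 = 0)
b(a, x) = 7 + sqrt(2/5 + 5*a/6) (b(a, x) = 7 + sqrt((2/5 + a/(-6)) + a) = 7 + sqrt((2*(1/5) + a*(-1/6)) + a) = 7 + sqrt((2/5 - a/6) + a) = 7 + sqrt(2/5 + 5*a/6))
(52 + b(R(-1, -4), 7))**2 = (52 + (7 + sqrt(360 + 750*0)/30))**2 = (52 + (7 + sqrt(360 + 0)/30))**2 = (52 + (7 + sqrt(360)/30))**2 = (52 + (7 + (6*sqrt(10))/30))**2 = (52 + (7 + sqrt(10)/5))**2 = (59 + sqrt(10)/5)**2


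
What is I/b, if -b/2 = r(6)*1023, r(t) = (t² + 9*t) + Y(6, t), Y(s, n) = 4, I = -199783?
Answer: 199783/192324 ≈ 1.0388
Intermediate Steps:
r(t) = 4 + t² + 9*t (r(t) = (t² + 9*t) + 4 = 4 + t² + 9*t)
b = -192324 (b = -2*(4 + 6² + 9*6)*1023 = -2*(4 + 36 + 54)*1023 = -188*1023 = -2*96162 = -192324)
I/b = -199783/(-192324) = -199783*(-1/192324) = 199783/192324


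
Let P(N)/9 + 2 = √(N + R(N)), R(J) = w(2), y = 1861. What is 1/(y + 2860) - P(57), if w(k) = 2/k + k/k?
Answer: 84979/4721 - 9*√59 ≈ -51.130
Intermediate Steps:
w(k) = 1 + 2/k (w(k) = 2/k + 1 = 1 + 2/k)
R(J) = 2 (R(J) = (2 + 2)/2 = (½)*4 = 2)
P(N) = -18 + 9*√(2 + N) (P(N) = -18 + 9*√(N + 2) = -18 + 9*√(2 + N))
1/(y + 2860) - P(57) = 1/(1861 + 2860) - (-18 + 9*√(2 + 57)) = 1/4721 - (-18 + 9*√59) = 1/4721 + (18 - 9*√59) = 84979/4721 - 9*√59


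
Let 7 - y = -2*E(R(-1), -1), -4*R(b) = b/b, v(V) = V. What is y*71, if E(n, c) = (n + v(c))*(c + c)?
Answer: 852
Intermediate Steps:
R(b) = -1/4 (R(b) = -b/(4*b) = -1/4*1 = -1/4)
E(n, c) = 2*c*(c + n) (E(n, c) = (n + c)*(c + c) = (c + n)*(2*c) = 2*c*(c + n))
y = 12 (y = 7 - (-2)*2*(-1)*(-1 - 1/4) = 7 - (-2)*2*(-1)*(-5/4) = 7 - (-2)*5/2 = 7 - 1*(-5) = 7 + 5 = 12)
y*71 = 12*71 = 852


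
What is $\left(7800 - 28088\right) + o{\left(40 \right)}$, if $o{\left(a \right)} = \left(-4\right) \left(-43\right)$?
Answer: $-20116$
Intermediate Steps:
$o{\left(a \right)} = 172$
$\left(7800 - 28088\right) + o{\left(40 \right)} = \left(7800 - 28088\right) + 172 = -20288 + 172 = -20116$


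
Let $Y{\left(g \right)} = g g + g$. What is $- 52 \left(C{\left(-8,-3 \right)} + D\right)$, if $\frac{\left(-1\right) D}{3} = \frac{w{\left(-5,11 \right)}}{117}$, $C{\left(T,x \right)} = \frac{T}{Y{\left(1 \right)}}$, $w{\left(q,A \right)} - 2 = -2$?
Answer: $208$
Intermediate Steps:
$w{\left(q,A \right)} = 0$ ($w{\left(q,A \right)} = 2 - 2 = 0$)
$Y{\left(g \right)} = g + g^{2}$ ($Y{\left(g \right)} = g^{2} + g = g + g^{2}$)
$C{\left(T,x \right)} = \frac{T}{2}$ ($C{\left(T,x \right)} = \frac{T}{1 \left(1 + 1\right)} = \frac{T}{1 \cdot 2} = \frac{T}{2}$)
$D = 0$ ($D = - 3 \cdot \frac{0}{117} = - 3 \cdot 0 \cdot \frac{1}{117} = \left(-3\right) 0 = 0$)
$- 52 \left(C{\left(-8,-3 \right)} + D\right) = - 52 \left(\frac{1}{2} \left(-8\right) + 0\right) = - 52 \left(-4 + 0\right) = \left(-52\right) \left(-4\right) = 208$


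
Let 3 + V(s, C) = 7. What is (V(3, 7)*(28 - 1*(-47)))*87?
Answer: 26100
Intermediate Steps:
V(s, C) = 4 (V(s, C) = -3 + 7 = 4)
(V(3, 7)*(28 - 1*(-47)))*87 = (4*(28 - 1*(-47)))*87 = (4*(28 + 47))*87 = (4*75)*87 = 300*87 = 26100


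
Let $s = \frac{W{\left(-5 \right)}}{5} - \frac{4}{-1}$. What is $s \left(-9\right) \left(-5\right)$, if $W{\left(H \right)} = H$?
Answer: $135$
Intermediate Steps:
$s = 3$ ($s = - \frac{5}{5} - \frac{4}{-1} = \left(-5\right) \frac{1}{5} - -4 = -1 + 4 = 3$)
$s \left(-9\right) \left(-5\right) = 3 \left(-9\right) \left(-5\right) = \left(-27\right) \left(-5\right) = 135$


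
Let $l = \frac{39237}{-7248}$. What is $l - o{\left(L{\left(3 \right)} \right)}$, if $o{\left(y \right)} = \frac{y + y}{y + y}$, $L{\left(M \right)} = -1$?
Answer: $- \frac{15495}{2416} \approx -6.4135$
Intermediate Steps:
$l = - \frac{13079}{2416}$ ($l = 39237 \left(- \frac{1}{7248}\right) = - \frac{13079}{2416} \approx -5.4135$)
$o{\left(y \right)} = 1$ ($o{\left(y \right)} = \frac{2 y}{2 y} = 2 y \frac{1}{2 y} = 1$)
$l - o{\left(L{\left(3 \right)} \right)} = - \frac{13079}{2416} - 1 = - \frac{15495}{2416}$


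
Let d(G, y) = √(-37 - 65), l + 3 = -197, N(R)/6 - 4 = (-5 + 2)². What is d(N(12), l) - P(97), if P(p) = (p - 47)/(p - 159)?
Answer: 25/31 + I*√102 ≈ 0.80645 + 10.1*I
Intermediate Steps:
N(R) = 78 (N(R) = 24 + 6*(-5 + 2)² = 24 + 6*(-3)² = 24 + 6*9 = 24 + 54 = 78)
l = -200 (l = -3 - 197 = -200)
d(G, y) = I*√102 (d(G, y) = √(-102) = I*√102)
P(p) = (-47 + p)/(-159 + p)
d(N(12), l) - P(97) = I*√102 - (-47 + 97)/(-159 + 97) = I*√102 - 50/(-62) = I*√102 - (-1)*50/62 = I*√102 - 1*(-25/31) = I*√102 + 25/31 = 25/31 + I*√102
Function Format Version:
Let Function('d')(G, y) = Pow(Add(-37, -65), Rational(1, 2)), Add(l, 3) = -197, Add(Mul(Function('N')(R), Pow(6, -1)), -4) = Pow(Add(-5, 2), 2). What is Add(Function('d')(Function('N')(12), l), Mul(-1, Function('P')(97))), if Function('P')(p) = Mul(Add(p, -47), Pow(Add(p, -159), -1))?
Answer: Add(Rational(25, 31), Mul(I, Pow(102, Rational(1, 2)))) ≈ Add(0.80645, Mul(10.100, I))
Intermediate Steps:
Function('N')(R) = 78 (Function('N')(R) = Add(24, Mul(6, Pow(Add(-5, 2), 2))) = Add(24, Mul(6, Pow(-3, 2))) = Add(24, Mul(6, 9)) = Add(24, 54) = 78)
l = -200 (l = Add(-3, -197) = -200)
Function('d')(G, y) = Mul(I, Pow(102, Rational(1, 2))) (Function('d')(G, y) = Pow(-102, Rational(1, 2)) = Mul(I, Pow(102, Rational(1, 2))))
Function('P')(p) = Mul(Pow(Add(-159, p), -1), Add(-47, p)) (Function('P')(p) = Mul(Add(-47, p), Pow(Add(-159, p), -1)) = Mul(Pow(Add(-159, p), -1), Add(-47, p)))
Add(Function('d')(Function('N')(12), l), Mul(-1, Function('P')(97))) = Add(Mul(I, Pow(102, Rational(1, 2))), Mul(-1, Mul(Pow(Add(-159, 97), -1), Add(-47, 97)))) = Add(Mul(I, Pow(102, Rational(1, 2))), Mul(-1, Mul(Pow(-62, -1), 50))) = Add(Mul(I, Pow(102, Rational(1, 2))), Mul(-1, Mul(Rational(-1, 62), 50))) = Add(Mul(I, Pow(102, Rational(1, 2))), Mul(-1, Rational(-25, 31))) = Add(Mul(I, Pow(102, Rational(1, 2))), Rational(25, 31)) = Add(Rational(25, 31), Mul(I, Pow(102, Rational(1, 2))))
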